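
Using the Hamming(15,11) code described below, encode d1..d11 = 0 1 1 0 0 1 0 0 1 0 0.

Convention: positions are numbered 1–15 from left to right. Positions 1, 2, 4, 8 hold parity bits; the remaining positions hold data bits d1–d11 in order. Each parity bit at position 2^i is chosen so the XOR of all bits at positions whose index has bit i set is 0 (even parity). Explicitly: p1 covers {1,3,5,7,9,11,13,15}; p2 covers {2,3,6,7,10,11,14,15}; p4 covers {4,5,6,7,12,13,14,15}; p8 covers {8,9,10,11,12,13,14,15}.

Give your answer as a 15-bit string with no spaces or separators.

Place data at non-parity positions: p1 p2 0 p4 1 1 0 p8 0 1 0 0 1 0 0
p1 (pos 1,3,5,7,9,11,13,15): XOR of data positions = 0⊕1⊕0⊕0⊕0⊕1⊕0 = 0
p2 (pos 2,3,6,7,10,11,14,15): XOR of data positions = 0⊕1⊕0⊕1⊕0⊕0⊕0 = 0
p4 (pos 4,5,6,7,12,13,14,15): XOR of data positions = 1⊕1⊕0⊕0⊕1⊕0⊕0 = 1
p8 (pos 8,9,10,11,12,13,14,15): XOR of data positions = 0⊕1⊕0⊕0⊕1⊕0⊕0 = 0
Codeword: 000111000100100

000111000100100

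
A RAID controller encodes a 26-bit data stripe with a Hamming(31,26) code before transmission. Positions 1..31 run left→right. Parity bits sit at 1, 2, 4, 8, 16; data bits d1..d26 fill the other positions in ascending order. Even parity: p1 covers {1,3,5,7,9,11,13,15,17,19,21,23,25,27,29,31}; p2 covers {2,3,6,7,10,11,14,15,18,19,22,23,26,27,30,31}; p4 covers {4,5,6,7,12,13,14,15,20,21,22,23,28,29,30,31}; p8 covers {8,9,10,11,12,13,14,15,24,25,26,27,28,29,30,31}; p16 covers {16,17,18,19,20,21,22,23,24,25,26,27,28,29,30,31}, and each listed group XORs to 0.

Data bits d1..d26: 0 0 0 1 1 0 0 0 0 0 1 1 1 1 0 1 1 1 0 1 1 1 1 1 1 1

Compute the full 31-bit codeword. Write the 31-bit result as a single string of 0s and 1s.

1001001110000011111011101111111

Place data at non-parity positions: p1 p2 0 p4 0 0 1 p8 1 0 0 0 0 0 1 p16 1 1 1 0 1 1 1 0 1 1 1 1 1 1 1
p1 (pos 1,3,5,7,9,11,13,15,17,19,21,23,25,27,29,31): XOR of data positions = 0⊕0⊕1⊕1⊕0⊕0⊕1⊕1⊕1⊕1⊕1⊕1⊕1⊕1⊕1 = 1
p2 (pos 2,3,6,7,10,11,14,15,18,19,22,23,26,27,30,31): XOR of data positions = 0⊕0⊕1⊕0⊕0⊕0⊕1⊕1⊕1⊕1⊕1⊕1⊕1⊕1⊕1 = 0
p4 (pos 4,5,6,7,12,13,14,15,20,21,22,23,28,29,30,31): XOR of data positions = 0⊕0⊕1⊕0⊕0⊕0⊕1⊕0⊕1⊕1⊕1⊕1⊕1⊕1⊕1 = 1
p8 (pos 8,9,10,11,12,13,14,15,24,25,26,27,28,29,30,31): XOR of data positions = 1⊕0⊕0⊕0⊕0⊕0⊕1⊕0⊕1⊕1⊕1⊕1⊕1⊕1⊕1 = 1
p16 (pos 16,17,18,19,20,21,22,23,24,25,26,27,28,29,30,31): XOR of data positions = 1⊕1⊕1⊕0⊕1⊕1⊕1⊕0⊕1⊕1⊕1⊕1⊕1⊕1⊕1 = 1
Codeword: 1001001110000011111011101111111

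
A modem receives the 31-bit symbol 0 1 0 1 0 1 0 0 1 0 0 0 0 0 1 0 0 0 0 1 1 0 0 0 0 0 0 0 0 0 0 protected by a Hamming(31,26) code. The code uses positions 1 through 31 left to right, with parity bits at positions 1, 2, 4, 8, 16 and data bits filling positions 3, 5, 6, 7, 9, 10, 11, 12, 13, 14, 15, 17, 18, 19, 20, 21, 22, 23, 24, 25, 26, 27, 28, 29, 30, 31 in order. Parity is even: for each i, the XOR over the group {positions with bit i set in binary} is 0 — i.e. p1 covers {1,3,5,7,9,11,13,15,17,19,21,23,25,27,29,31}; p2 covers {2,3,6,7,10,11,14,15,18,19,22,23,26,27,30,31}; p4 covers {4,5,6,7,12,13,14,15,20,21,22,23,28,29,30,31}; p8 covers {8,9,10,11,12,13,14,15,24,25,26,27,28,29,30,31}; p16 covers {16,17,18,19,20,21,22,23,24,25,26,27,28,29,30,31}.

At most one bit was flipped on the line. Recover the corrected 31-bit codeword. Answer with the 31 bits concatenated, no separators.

0101011010000010000110000000000

s1 (pos 1,3,5,7,9,11,13,15,17,19,21,23,25,27,29,31): 0⊕0⊕0⊕0⊕1⊕0⊕0⊕1⊕0⊕0⊕1⊕0⊕0⊕0⊕0⊕0 = 1
s2 (pos 2,3,6,7,10,11,14,15,18,19,22,23,26,27,30,31): 1⊕0⊕1⊕0⊕0⊕0⊕0⊕1⊕0⊕0⊕0⊕0⊕0⊕0⊕0⊕0 = 1
s4 (pos 4,5,6,7,12,13,14,15,20,21,22,23,28,29,30,31): 1⊕0⊕1⊕0⊕0⊕0⊕0⊕1⊕1⊕1⊕0⊕0⊕0⊕0⊕0⊕0 = 1
s8 (pos 8,9,10,11,12,13,14,15,24,25,26,27,28,29,30,31): 0⊕1⊕0⊕0⊕0⊕0⊕0⊕1⊕0⊕0⊕0⊕0⊕0⊕0⊕0⊕0 = 0
s16 (pos 16,17,18,19,20,21,22,23,24,25,26,27,28,29,30,31): 0⊕0⊕0⊕0⊕1⊕1⊕0⊕0⊕0⊕0⊕0⊕0⊕0⊕0⊕0⊕0 = 0
Syndrome s16…s1 = 00111 → error at position 7.
Flip position 7: 0101010010000010000110000000000 → 0101011010000010000110000000000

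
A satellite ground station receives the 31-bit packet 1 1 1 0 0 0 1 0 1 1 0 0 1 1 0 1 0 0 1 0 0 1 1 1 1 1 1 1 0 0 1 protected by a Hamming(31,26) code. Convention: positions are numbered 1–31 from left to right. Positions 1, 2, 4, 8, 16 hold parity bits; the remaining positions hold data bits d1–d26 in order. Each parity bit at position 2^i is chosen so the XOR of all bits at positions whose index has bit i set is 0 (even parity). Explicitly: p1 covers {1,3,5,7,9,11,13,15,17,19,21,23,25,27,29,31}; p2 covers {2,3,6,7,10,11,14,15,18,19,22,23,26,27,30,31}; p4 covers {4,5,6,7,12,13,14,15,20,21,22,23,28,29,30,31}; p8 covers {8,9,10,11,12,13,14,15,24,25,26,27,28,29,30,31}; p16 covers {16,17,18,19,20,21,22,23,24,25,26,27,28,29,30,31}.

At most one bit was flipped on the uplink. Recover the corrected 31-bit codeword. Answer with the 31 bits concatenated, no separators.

s1 (pos 1,3,5,7,9,11,13,15,17,19,21,23,25,27,29,31): 1⊕1⊕0⊕1⊕1⊕0⊕1⊕0⊕0⊕1⊕0⊕1⊕1⊕1⊕0⊕1 = 0
s2 (pos 2,3,6,7,10,11,14,15,18,19,22,23,26,27,30,31): 1⊕1⊕0⊕1⊕1⊕0⊕1⊕0⊕0⊕1⊕1⊕1⊕1⊕1⊕0⊕1 = 1
s4 (pos 4,5,6,7,12,13,14,15,20,21,22,23,28,29,30,31): 0⊕0⊕0⊕1⊕0⊕1⊕1⊕0⊕0⊕0⊕1⊕1⊕1⊕0⊕0⊕1 = 1
s8 (pos 8,9,10,11,12,13,14,15,24,25,26,27,28,29,30,31): 0⊕1⊕1⊕0⊕0⊕1⊕1⊕0⊕1⊕1⊕1⊕1⊕1⊕0⊕0⊕1 = 0
s16 (pos 16,17,18,19,20,21,22,23,24,25,26,27,28,29,30,31): 1⊕0⊕0⊕1⊕0⊕0⊕1⊕1⊕1⊕1⊕1⊕1⊕1⊕0⊕0⊕1 = 0
Syndrome s16…s1 = 00110 → error at position 6.
Flip position 6: 1110001011001101001001111111001 → 1110011011001101001001111111001

1110011011001101001001111111001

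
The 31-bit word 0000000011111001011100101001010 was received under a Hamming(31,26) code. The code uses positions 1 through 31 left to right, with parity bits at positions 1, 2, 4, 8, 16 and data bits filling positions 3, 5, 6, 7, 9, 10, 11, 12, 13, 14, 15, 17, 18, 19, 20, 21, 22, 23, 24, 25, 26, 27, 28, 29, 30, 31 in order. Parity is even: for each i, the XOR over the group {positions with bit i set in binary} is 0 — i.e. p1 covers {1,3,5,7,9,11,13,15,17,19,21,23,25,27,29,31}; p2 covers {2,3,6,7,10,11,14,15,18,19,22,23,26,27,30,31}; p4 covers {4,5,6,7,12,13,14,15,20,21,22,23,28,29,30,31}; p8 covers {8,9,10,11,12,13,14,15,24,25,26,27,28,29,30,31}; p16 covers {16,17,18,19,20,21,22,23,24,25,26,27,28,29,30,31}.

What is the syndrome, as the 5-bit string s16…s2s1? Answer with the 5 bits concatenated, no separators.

s1 (pos 1,3,5,7,9,11,13,15,17,19,21,23,25,27,29,31): 0⊕0⊕0⊕0⊕1⊕1⊕1⊕0⊕0⊕1⊕0⊕1⊕1⊕0⊕0⊕0 = 0
s2 (pos 2,3,6,7,10,11,14,15,18,19,22,23,26,27,30,31): 0⊕0⊕0⊕0⊕1⊕1⊕0⊕0⊕1⊕1⊕0⊕1⊕0⊕0⊕1⊕0 = 0
s4 (pos 4,5,6,7,12,13,14,15,20,21,22,23,28,29,30,31): 0⊕0⊕0⊕0⊕1⊕1⊕0⊕0⊕1⊕0⊕0⊕1⊕1⊕0⊕1⊕0 = 0
s8 (pos 8,9,10,11,12,13,14,15,24,25,26,27,28,29,30,31): 0⊕1⊕1⊕1⊕1⊕1⊕0⊕0⊕0⊕1⊕0⊕0⊕1⊕0⊕1⊕0 = 0
s16 (pos 16,17,18,19,20,21,22,23,24,25,26,27,28,29,30,31): 1⊕0⊕1⊕1⊕1⊕0⊕0⊕1⊕0⊕1⊕0⊕0⊕1⊕0⊕1⊕0 = 0
Syndrome s16…s1 = 00000 → no error.

00000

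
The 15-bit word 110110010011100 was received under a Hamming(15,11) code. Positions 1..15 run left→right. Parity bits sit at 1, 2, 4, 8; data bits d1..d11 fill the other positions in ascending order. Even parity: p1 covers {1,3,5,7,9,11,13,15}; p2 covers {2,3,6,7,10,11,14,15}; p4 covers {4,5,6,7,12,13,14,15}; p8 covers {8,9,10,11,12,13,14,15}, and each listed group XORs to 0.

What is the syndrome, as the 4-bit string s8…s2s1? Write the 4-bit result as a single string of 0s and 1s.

s1 (pos 1,3,5,7,9,11,13,15): 1⊕0⊕1⊕0⊕0⊕1⊕1⊕0 = 0
s2 (pos 2,3,6,7,10,11,14,15): 1⊕0⊕0⊕0⊕0⊕1⊕0⊕0 = 0
s4 (pos 4,5,6,7,12,13,14,15): 1⊕1⊕0⊕0⊕1⊕1⊕0⊕0 = 0
s8 (pos 8,9,10,11,12,13,14,15): 1⊕0⊕0⊕1⊕1⊕1⊕0⊕0 = 0
Syndrome s8…s1 = 0000 → no error.

0000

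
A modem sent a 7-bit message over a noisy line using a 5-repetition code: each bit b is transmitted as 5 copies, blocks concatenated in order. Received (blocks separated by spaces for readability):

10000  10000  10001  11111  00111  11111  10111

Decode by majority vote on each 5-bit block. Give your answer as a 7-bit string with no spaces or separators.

Block 1 (10000): 1 one → 0
Block 2 (10000): 1 one → 0
Block 3 (10001): 2 ones → 0
Block 4 (11111): 5 ones → 1
Block 5 (00111): 3 ones → 1
Block 6 (11111): 5 ones → 1
Block 7 (10111): 4 ones → 1

0001111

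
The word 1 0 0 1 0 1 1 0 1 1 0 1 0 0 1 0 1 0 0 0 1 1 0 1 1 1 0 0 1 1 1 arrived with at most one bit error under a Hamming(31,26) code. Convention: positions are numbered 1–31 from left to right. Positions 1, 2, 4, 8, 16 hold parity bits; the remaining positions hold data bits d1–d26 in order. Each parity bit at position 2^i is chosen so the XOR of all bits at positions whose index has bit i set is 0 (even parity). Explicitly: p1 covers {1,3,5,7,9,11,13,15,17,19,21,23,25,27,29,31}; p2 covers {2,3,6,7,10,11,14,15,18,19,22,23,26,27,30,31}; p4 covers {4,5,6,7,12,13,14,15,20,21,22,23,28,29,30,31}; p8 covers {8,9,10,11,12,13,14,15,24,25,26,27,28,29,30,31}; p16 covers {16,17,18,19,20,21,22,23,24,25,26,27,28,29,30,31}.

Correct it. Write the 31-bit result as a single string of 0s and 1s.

1001011011010010000011011100111

s1 (pos 1,3,5,7,9,11,13,15,17,19,21,23,25,27,29,31): 1⊕0⊕0⊕1⊕1⊕0⊕0⊕1⊕1⊕0⊕1⊕0⊕1⊕0⊕1⊕1 = 1
s2 (pos 2,3,6,7,10,11,14,15,18,19,22,23,26,27,30,31): 0⊕0⊕1⊕1⊕1⊕0⊕0⊕1⊕0⊕0⊕1⊕0⊕1⊕0⊕1⊕1 = 0
s4 (pos 4,5,6,7,12,13,14,15,20,21,22,23,28,29,30,31): 1⊕0⊕1⊕1⊕1⊕0⊕0⊕1⊕0⊕1⊕1⊕0⊕0⊕1⊕1⊕1 = 0
s8 (pos 8,9,10,11,12,13,14,15,24,25,26,27,28,29,30,31): 0⊕1⊕1⊕0⊕1⊕0⊕0⊕1⊕1⊕1⊕1⊕0⊕0⊕1⊕1⊕1 = 0
s16 (pos 16,17,18,19,20,21,22,23,24,25,26,27,28,29,30,31): 0⊕1⊕0⊕0⊕0⊕1⊕1⊕0⊕1⊕1⊕1⊕0⊕0⊕1⊕1⊕1 = 1
Syndrome s16…s1 = 10001 → error at position 17.
Flip position 17: 1001011011010010100011011100111 → 1001011011010010000011011100111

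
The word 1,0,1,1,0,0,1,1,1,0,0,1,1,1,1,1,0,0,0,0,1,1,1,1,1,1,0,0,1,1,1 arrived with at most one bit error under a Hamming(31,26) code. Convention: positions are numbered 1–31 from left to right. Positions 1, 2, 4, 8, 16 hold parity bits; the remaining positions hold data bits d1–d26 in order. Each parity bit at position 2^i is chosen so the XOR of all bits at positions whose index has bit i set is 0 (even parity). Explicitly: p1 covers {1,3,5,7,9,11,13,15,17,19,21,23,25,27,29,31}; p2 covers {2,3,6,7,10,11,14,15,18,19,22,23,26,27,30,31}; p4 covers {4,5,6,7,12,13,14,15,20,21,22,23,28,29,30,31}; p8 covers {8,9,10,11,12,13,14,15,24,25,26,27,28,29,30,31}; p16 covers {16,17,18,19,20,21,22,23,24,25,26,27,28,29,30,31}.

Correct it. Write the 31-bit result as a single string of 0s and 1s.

s1 (pos 1,3,5,7,9,11,13,15,17,19,21,23,25,27,29,31): 1⊕1⊕0⊕1⊕1⊕0⊕1⊕1⊕0⊕0⊕1⊕1⊕1⊕0⊕1⊕1 = 1
s2 (pos 2,3,6,7,10,11,14,15,18,19,22,23,26,27,30,31): 0⊕1⊕0⊕1⊕0⊕0⊕1⊕1⊕0⊕0⊕1⊕1⊕1⊕0⊕1⊕1 = 1
s4 (pos 4,5,6,7,12,13,14,15,20,21,22,23,28,29,30,31): 1⊕0⊕0⊕1⊕1⊕1⊕1⊕1⊕0⊕1⊕1⊕1⊕0⊕1⊕1⊕1 = 0
s8 (pos 8,9,10,11,12,13,14,15,24,25,26,27,28,29,30,31): 1⊕1⊕0⊕0⊕1⊕1⊕1⊕1⊕1⊕1⊕1⊕0⊕0⊕1⊕1⊕1 = 0
s16 (pos 16,17,18,19,20,21,22,23,24,25,26,27,28,29,30,31): 1⊕0⊕0⊕0⊕0⊕1⊕1⊕1⊕1⊕1⊕1⊕0⊕0⊕1⊕1⊕1 = 0
Syndrome s16…s1 = 00011 → error at position 3.
Flip position 3: 1011001110011111000011111100111 → 1001001110011111000011111100111

1001001110011111000011111100111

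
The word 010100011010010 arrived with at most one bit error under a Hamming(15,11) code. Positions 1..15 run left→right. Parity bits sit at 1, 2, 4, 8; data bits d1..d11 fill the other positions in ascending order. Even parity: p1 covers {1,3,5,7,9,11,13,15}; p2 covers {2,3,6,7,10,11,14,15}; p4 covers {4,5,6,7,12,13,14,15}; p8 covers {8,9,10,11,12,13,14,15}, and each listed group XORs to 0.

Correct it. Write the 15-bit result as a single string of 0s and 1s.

000100011010010

s1 (pos 1,3,5,7,9,11,13,15): 0⊕0⊕0⊕0⊕1⊕1⊕0⊕0 = 0
s2 (pos 2,3,6,7,10,11,14,15): 1⊕0⊕0⊕0⊕0⊕1⊕1⊕0 = 1
s4 (pos 4,5,6,7,12,13,14,15): 1⊕0⊕0⊕0⊕0⊕0⊕1⊕0 = 0
s8 (pos 8,9,10,11,12,13,14,15): 1⊕1⊕0⊕1⊕0⊕0⊕1⊕0 = 0
Syndrome s8…s1 = 0010 → error at position 2.
Flip position 2: 010100011010010 → 000100011010010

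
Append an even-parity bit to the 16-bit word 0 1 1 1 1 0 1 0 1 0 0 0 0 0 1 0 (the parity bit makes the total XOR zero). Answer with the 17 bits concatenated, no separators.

01111010100000101

XOR of the 16 data bits: 0⊕1⊕1⊕1⊕1⊕0⊕1⊕0⊕1⊕0⊕0⊕0⊕0⊕0⊕1⊕0 = 1
Parity bit = 1 (so all 17 bits XOR to 0).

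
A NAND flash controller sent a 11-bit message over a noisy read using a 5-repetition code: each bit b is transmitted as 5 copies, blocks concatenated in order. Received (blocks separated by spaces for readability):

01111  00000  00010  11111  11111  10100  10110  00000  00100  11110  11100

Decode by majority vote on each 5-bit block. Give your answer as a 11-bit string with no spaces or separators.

Block 1 (01111): 4 ones → 1
Block 2 (00000): 0 ones → 0
Block 3 (00010): 1 one → 0
Block 4 (11111): 5 ones → 1
Block 5 (11111): 5 ones → 1
Block 6 (10100): 2 ones → 0
Block 7 (10110): 3 ones → 1
Block 8 (00000): 0 ones → 0
Block 9 (00100): 1 one → 0
Block 10 (11110): 4 ones → 1
Block 11 (11100): 3 ones → 1

10011010011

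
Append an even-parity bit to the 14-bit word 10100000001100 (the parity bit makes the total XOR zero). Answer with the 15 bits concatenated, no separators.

101000000011000

XOR of the 14 data bits: 1⊕0⊕1⊕0⊕0⊕0⊕0⊕0⊕0⊕0⊕1⊕1⊕0⊕0 = 0
Parity bit = 0 (so all 15 bits XOR to 0).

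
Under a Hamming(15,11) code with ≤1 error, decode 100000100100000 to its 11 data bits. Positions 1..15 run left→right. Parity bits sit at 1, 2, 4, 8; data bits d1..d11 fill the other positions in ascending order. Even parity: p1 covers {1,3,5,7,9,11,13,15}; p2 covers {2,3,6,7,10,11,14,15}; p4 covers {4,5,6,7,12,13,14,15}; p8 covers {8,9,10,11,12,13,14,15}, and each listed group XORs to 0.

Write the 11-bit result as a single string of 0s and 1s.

s1 (pos 1,3,5,7,9,11,13,15): 1⊕0⊕0⊕1⊕0⊕0⊕0⊕0 = 0
s2 (pos 2,3,6,7,10,11,14,15): 0⊕0⊕0⊕1⊕1⊕0⊕0⊕0 = 0
s4 (pos 4,5,6,7,12,13,14,15): 0⊕0⊕0⊕1⊕0⊕0⊕0⊕0 = 1
s8 (pos 8,9,10,11,12,13,14,15): 0⊕0⊕1⊕0⊕0⊕0⊕0⊕0 = 1
Syndrome s8…s1 = 1100 → error at position 12.
Flip position 12: 100000100100000 → 100000100101000
Read data bits from positions 3,5,6,7,9,10,11,12,13,14,15: 00010101000

00010101000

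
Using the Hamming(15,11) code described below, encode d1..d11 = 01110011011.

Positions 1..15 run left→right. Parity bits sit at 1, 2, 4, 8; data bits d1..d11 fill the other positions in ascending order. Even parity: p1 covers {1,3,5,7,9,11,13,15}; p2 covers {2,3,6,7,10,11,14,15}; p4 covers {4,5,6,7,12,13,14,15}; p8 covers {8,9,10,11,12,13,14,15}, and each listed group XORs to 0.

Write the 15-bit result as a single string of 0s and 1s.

Place data at non-parity positions: p1 p2 0 p4 1 1 1 p8 0 0 1 1 0 1 1
p1 (pos 1,3,5,7,9,11,13,15): XOR of data positions = 0⊕1⊕1⊕0⊕1⊕0⊕1 = 0
p2 (pos 2,3,6,7,10,11,14,15): XOR of data positions = 0⊕1⊕1⊕0⊕1⊕1⊕1 = 1
p4 (pos 4,5,6,7,12,13,14,15): XOR of data positions = 1⊕1⊕1⊕1⊕0⊕1⊕1 = 0
p8 (pos 8,9,10,11,12,13,14,15): XOR of data positions = 0⊕0⊕1⊕1⊕0⊕1⊕1 = 0
Codeword: 010011100011011

010011100011011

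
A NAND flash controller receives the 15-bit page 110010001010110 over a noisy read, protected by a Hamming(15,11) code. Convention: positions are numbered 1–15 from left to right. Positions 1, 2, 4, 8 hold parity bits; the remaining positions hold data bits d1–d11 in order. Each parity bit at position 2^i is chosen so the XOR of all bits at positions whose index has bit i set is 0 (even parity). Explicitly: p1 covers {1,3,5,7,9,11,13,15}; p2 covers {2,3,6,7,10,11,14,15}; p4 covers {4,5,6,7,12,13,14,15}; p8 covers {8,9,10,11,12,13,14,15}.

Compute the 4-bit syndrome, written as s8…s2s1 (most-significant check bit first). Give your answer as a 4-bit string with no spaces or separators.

0111

s1 (pos 1,3,5,7,9,11,13,15): 1⊕0⊕1⊕0⊕1⊕1⊕1⊕0 = 1
s2 (pos 2,3,6,7,10,11,14,15): 1⊕0⊕0⊕0⊕0⊕1⊕1⊕0 = 1
s4 (pos 4,5,6,7,12,13,14,15): 0⊕1⊕0⊕0⊕0⊕1⊕1⊕0 = 1
s8 (pos 8,9,10,11,12,13,14,15): 0⊕1⊕0⊕1⊕0⊕1⊕1⊕0 = 0
Syndrome s8…s1 = 0111 → error at position 7.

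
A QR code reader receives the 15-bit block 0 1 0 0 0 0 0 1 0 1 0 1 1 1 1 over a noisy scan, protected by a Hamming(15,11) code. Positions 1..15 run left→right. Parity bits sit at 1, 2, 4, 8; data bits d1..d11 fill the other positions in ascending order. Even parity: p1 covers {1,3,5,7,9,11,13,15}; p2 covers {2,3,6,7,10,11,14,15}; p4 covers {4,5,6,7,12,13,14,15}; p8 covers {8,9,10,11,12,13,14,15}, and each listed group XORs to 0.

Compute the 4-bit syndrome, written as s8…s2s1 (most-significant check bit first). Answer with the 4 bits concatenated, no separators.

0000

s1 (pos 1,3,5,7,9,11,13,15): 0⊕0⊕0⊕0⊕0⊕0⊕1⊕1 = 0
s2 (pos 2,3,6,7,10,11,14,15): 1⊕0⊕0⊕0⊕1⊕0⊕1⊕1 = 0
s4 (pos 4,5,6,7,12,13,14,15): 0⊕0⊕0⊕0⊕1⊕1⊕1⊕1 = 0
s8 (pos 8,9,10,11,12,13,14,15): 1⊕0⊕1⊕0⊕1⊕1⊕1⊕1 = 0
Syndrome s8…s1 = 0000 → no error.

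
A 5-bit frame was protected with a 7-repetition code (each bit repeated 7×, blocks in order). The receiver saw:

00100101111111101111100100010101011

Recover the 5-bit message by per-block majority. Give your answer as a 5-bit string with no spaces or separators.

01101

Block 1 (0010010): 2 ones → 0
Block 2 (1111111): 7 ones → 1
Block 3 (1011111): 6 ones → 1
Block 4 (0010001): 2 ones → 0
Block 5 (0101011): 4 ones → 1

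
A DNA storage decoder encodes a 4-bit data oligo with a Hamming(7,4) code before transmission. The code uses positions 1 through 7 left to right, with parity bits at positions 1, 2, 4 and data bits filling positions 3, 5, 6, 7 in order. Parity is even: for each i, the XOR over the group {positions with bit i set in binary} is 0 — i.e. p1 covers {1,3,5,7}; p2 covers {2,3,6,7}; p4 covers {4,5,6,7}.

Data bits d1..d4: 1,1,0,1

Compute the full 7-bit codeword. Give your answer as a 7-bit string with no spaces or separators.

1010101

Place data at non-parity positions: p1 p2 1 p4 1 0 1
p1 (pos 1,3,5,7): XOR of data positions = 1⊕1⊕1 = 1
p2 (pos 2,3,6,7): XOR of data positions = 1⊕0⊕1 = 0
p4 (pos 4,5,6,7): XOR of data positions = 1⊕0⊕1 = 0
Codeword: 1010101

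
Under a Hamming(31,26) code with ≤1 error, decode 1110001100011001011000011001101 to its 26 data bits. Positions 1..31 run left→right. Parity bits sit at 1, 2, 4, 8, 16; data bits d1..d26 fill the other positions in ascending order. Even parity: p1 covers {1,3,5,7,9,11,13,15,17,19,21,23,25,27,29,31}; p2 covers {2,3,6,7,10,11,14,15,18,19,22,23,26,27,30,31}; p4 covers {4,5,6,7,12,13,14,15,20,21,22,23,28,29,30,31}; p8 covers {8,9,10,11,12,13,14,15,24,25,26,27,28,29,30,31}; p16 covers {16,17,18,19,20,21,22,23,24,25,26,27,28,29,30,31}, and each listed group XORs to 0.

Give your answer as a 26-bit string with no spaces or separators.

10010001100011000011001101

s1 (pos 1,3,5,7,9,11,13,15,17,19,21,23,25,27,29,31): 1⊕1⊕0⊕1⊕0⊕0⊕1⊕0⊕0⊕1⊕0⊕0⊕1⊕0⊕1⊕1 = 0
s2 (pos 2,3,6,7,10,11,14,15,18,19,22,23,26,27,30,31): 1⊕1⊕0⊕1⊕0⊕0⊕0⊕0⊕1⊕1⊕0⊕0⊕0⊕0⊕0⊕1 = 0
s4 (pos 4,5,6,7,12,13,14,15,20,21,22,23,28,29,30,31): 0⊕0⊕0⊕1⊕1⊕1⊕0⊕0⊕0⊕0⊕0⊕0⊕1⊕1⊕0⊕1 = 0
s8 (pos 8,9,10,11,12,13,14,15,24,25,26,27,28,29,30,31): 1⊕0⊕0⊕0⊕1⊕1⊕0⊕0⊕1⊕1⊕0⊕0⊕1⊕1⊕0⊕1 = 0
s16 (pos 16,17,18,19,20,21,22,23,24,25,26,27,28,29,30,31): 1⊕0⊕1⊕1⊕0⊕0⊕0⊕0⊕1⊕1⊕0⊕0⊕1⊕1⊕0⊕1 = 0
Syndrome s16…s1 = 00000 → no error.
Read data bits from positions 3,5,6,7,9,10,11,12,13,14,15,17,18,19,20,21,22,23,24,25,26,27,28,29,30,31: 10010001100011000011001101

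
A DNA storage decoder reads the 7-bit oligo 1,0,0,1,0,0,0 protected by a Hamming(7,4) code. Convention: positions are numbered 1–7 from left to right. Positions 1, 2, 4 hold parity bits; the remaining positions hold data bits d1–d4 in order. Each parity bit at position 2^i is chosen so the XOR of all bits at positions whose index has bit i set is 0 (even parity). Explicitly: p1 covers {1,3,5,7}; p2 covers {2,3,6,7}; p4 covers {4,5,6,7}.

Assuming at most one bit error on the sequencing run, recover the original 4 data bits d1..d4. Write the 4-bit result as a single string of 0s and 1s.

0100

s1 (pos 1,3,5,7): 1⊕0⊕0⊕0 = 1
s2 (pos 2,3,6,7): 0⊕0⊕0⊕0 = 0
s4 (pos 4,5,6,7): 1⊕0⊕0⊕0 = 1
Syndrome s4…s1 = 101 → error at position 5.
Flip position 5: 1001000 → 1001100
Read data bits from positions 3,5,6,7: 0100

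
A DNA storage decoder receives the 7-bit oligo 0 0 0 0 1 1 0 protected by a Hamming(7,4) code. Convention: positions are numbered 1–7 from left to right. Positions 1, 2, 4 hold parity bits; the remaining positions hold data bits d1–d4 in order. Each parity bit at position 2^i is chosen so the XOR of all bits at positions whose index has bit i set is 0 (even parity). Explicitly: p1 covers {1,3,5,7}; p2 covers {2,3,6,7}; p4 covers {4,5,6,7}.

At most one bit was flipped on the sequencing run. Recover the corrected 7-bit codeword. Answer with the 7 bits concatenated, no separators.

s1 (pos 1,3,5,7): 0⊕0⊕1⊕0 = 1
s2 (pos 2,3,6,7): 0⊕0⊕1⊕0 = 1
s4 (pos 4,5,6,7): 0⊕1⊕1⊕0 = 0
Syndrome s4…s1 = 011 → error at position 3.
Flip position 3: 0000110 → 0010110

0010110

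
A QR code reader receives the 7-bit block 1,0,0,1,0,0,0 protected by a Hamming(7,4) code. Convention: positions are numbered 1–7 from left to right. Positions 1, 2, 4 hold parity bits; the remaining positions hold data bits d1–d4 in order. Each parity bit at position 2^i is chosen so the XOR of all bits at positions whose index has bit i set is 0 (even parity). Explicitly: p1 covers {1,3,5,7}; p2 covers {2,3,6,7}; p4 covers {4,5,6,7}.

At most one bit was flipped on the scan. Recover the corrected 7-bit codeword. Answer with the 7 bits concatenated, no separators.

s1 (pos 1,3,5,7): 1⊕0⊕0⊕0 = 1
s2 (pos 2,3,6,7): 0⊕0⊕0⊕0 = 0
s4 (pos 4,5,6,7): 1⊕0⊕0⊕0 = 1
Syndrome s4…s1 = 101 → error at position 5.
Flip position 5: 1001000 → 1001100

1001100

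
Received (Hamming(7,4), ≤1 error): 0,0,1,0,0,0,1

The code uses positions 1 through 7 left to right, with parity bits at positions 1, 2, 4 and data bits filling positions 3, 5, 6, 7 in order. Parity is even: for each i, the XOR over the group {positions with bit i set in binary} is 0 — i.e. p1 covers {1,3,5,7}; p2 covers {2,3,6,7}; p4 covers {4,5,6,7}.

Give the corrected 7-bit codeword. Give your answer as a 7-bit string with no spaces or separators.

s1 (pos 1,3,5,7): 0⊕1⊕0⊕1 = 0
s2 (pos 2,3,6,7): 0⊕1⊕0⊕1 = 0
s4 (pos 4,5,6,7): 0⊕0⊕0⊕1 = 1
Syndrome s4…s1 = 100 → error at position 4.
Flip position 4: 0010001 → 0011001

0011001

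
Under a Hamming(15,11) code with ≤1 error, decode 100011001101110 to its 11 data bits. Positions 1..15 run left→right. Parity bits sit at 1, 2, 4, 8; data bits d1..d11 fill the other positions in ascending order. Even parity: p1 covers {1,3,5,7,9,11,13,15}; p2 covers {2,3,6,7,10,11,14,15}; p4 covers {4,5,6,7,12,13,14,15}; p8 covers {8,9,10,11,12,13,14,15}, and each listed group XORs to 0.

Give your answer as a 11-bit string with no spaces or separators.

s1 (pos 1,3,5,7,9,11,13,15): 1⊕0⊕1⊕0⊕1⊕0⊕1⊕0 = 0
s2 (pos 2,3,6,7,10,11,14,15): 0⊕0⊕1⊕0⊕1⊕0⊕1⊕0 = 1
s4 (pos 4,5,6,7,12,13,14,15): 0⊕1⊕1⊕0⊕1⊕1⊕1⊕0 = 1
s8 (pos 8,9,10,11,12,13,14,15): 0⊕1⊕1⊕0⊕1⊕1⊕1⊕0 = 1
Syndrome s8…s1 = 1110 → error at position 14.
Flip position 14: 100011001101110 → 100011001101100
Read data bits from positions 3,5,6,7,9,10,11,12,13,14,15: 01101101100

01101101100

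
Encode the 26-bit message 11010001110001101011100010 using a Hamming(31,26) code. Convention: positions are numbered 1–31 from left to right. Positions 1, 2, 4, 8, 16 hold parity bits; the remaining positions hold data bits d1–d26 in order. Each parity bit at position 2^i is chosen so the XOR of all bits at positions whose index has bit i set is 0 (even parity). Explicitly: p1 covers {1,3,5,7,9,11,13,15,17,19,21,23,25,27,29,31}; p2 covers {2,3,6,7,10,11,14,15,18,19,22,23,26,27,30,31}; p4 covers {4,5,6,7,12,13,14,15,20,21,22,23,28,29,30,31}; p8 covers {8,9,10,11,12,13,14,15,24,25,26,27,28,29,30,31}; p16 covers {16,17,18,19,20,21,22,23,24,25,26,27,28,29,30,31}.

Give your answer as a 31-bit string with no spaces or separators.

Place data at non-parity positions: p1 p2 1 p4 1 0 1 p8 0 0 0 1 1 1 0 p16 0 0 1 1 0 1 0 1 1 1 0 0 0 1 0
p1 (pos 1,3,5,7,9,11,13,15,17,19,21,23,25,27,29,31): XOR of data positions = 1⊕1⊕1⊕0⊕0⊕1⊕0⊕0⊕1⊕0⊕0⊕1⊕0⊕0⊕0 = 0
p2 (pos 2,3,6,7,10,11,14,15,18,19,22,23,26,27,30,31): XOR of data positions = 1⊕0⊕1⊕0⊕0⊕1⊕0⊕0⊕1⊕1⊕0⊕1⊕0⊕1⊕0 = 1
p4 (pos 4,5,6,7,12,13,14,15,20,21,22,23,28,29,30,31): XOR of data positions = 1⊕0⊕1⊕1⊕1⊕1⊕0⊕1⊕0⊕1⊕0⊕0⊕0⊕1⊕0 = 0
p8 (pos 8,9,10,11,12,13,14,15,24,25,26,27,28,29,30,31): XOR of data positions = 0⊕0⊕0⊕1⊕1⊕1⊕0⊕1⊕1⊕1⊕0⊕0⊕0⊕1⊕0 = 1
p16 (pos 16,17,18,19,20,21,22,23,24,25,26,27,28,29,30,31): XOR of data positions = 0⊕0⊕1⊕1⊕0⊕1⊕0⊕1⊕1⊕1⊕0⊕0⊕0⊕1⊕0 = 1
Codeword: 0110101100011101001101011100010

0110101100011101001101011100010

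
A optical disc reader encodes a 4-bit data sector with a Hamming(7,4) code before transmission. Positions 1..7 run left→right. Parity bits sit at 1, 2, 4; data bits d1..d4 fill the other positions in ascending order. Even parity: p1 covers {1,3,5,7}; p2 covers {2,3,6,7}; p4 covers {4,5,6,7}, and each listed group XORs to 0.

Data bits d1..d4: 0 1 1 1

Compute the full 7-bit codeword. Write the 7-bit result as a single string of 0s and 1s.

Place data at non-parity positions: p1 p2 0 p4 1 1 1
p1 (pos 1,3,5,7): XOR of data positions = 0⊕1⊕1 = 0
p2 (pos 2,3,6,7): XOR of data positions = 0⊕1⊕1 = 0
p4 (pos 4,5,6,7): XOR of data positions = 1⊕1⊕1 = 1
Codeword: 0001111

0001111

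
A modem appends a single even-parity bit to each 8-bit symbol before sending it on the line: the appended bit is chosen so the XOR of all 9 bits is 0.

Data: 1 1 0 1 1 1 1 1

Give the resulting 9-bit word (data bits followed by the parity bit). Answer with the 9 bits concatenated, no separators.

XOR of the 8 data bits: 1⊕1⊕0⊕1⊕1⊕1⊕1⊕1 = 1
Parity bit = 1 (so all 9 bits XOR to 0).

110111111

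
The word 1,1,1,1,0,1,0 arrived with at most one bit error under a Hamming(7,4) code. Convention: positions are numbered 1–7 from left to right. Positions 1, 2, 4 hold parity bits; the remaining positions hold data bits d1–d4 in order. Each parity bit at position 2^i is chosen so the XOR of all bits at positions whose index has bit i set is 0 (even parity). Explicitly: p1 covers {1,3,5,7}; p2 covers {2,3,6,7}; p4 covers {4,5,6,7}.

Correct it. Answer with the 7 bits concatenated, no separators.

s1 (pos 1,3,5,7): 1⊕1⊕0⊕0 = 0
s2 (pos 2,3,6,7): 1⊕1⊕1⊕0 = 1
s4 (pos 4,5,6,7): 1⊕0⊕1⊕0 = 0
Syndrome s4…s1 = 010 → error at position 2.
Flip position 2: 1111010 → 1011010

1011010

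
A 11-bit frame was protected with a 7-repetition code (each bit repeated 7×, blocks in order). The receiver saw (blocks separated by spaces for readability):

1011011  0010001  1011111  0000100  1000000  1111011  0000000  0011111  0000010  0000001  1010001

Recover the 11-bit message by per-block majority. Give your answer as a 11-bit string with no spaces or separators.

Block 1 (1011011): 5 ones → 1
Block 2 (0010001): 2 ones → 0
Block 3 (1011111): 6 ones → 1
Block 4 (0000100): 1 one → 0
Block 5 (1000000): 1 one → 0
Block 6 (1111011): 6 ones → 1
Block 7 (0000000): 0 ones → 0
Block 8 (0011111): 5 ones → 1
Block 9 (0000010): 1 one → 0
Block 10 (0000001): 1 one → 0
Block 11 (1010001): 3 ones → 0

10100101000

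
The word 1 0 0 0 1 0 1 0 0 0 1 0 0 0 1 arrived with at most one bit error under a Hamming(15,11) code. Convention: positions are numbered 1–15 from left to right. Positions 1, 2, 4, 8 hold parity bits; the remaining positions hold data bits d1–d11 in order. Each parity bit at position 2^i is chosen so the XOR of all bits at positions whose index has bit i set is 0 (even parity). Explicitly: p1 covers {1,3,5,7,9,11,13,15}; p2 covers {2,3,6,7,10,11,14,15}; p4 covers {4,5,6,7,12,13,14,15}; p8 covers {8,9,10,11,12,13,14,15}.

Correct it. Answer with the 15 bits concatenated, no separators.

100010000010001

s1 (pos 1,3,5,7,9,11,13,15): 1⊕0⊕1⊕1⊕0⊕1⊕0⊕1 = 1
s2 (pos 2,3,6,7,10,11,14,15): 0⊕0⊕0⊕1⊕0⊕1⊕0⊕1 = 1
s4 (pos 4,5,6,7,12,13,14,15): 0⊕1⊕0⊕1⊕0⊕0⊕0⊕1 = 1
s8 (pos 8,9,10,11,12,13,14,15): 0⊕0⊕0⊕1⊕0⊕0⊕0⊕1 = 0
Syndrome s8…s1 = 0111 → error at position 7.
Flip position 7: 100010100010001 → 100010000010001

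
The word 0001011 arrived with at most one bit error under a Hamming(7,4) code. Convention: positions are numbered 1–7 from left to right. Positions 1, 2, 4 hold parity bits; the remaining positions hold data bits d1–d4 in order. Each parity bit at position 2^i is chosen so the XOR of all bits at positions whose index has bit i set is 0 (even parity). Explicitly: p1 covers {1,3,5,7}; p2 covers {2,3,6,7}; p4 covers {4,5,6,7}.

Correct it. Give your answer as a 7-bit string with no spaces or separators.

s1 (pos 1,3,5,7): 0⊕0⊕0⊕1 = 1
s2 (pos 2,3,6,7): 0⊕0⊕1⊕1 = 0
s4 (pos 4,5,6,7): 1⊕0⊕1⊕1 = 1
Syndrome s4…s1 = 101 → error at position 5.
Flip position 5: 0001011 → 0001111

0001111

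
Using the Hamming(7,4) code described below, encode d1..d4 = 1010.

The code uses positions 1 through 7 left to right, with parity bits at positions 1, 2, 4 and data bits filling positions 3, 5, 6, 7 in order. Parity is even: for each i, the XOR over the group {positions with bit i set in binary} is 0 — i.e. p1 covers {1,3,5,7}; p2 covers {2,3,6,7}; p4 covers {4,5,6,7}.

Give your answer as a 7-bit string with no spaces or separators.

1011010

Place data at non-parity positions: p1 p2 1 p4 0 1 0
p1 (pos 1,3,5,7): XOR of data positions = 1⊕0⊕0 = 1
p2 (pos 2,3,6,7): XOR of data positions = 1⊕1⊕0 = 0
p4 (pos 4,5,6,7): XOR of data positions = 0⊕1⊕0 = 1
Codeword: 1011010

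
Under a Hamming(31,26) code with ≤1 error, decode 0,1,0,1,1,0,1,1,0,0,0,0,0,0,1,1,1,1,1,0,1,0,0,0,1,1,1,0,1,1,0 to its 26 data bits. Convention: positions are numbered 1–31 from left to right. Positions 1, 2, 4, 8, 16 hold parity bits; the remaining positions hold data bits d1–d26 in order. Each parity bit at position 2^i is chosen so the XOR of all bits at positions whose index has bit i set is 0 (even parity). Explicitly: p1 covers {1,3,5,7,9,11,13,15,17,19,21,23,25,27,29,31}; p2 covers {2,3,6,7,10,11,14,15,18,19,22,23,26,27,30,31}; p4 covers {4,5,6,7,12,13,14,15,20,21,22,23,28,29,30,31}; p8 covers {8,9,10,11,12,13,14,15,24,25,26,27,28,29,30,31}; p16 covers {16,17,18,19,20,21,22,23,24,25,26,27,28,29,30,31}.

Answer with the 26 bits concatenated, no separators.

s1 (pos 1,3,5,7,9,11,13,15,17,19,21,23,25,27,29,31): 0⊕0⊕1⊕1⊕0⊕0⊕0⊕1⊕1⊕1⊕1⊕0⊕1⊕1⊕1⊕0 = 1
s2 (pos 2,3,6,7,10,11,14,15,18,19,22,23,26,27,30,31): 1⊕0⊕0⊕1⊕0⊕0⊕0⊕1⊕1⊕1⊕0⊕0⊕1⊕1⊕1⊕0 = 0
s4 (pos 4,5,6,7,12,13,14,15,20,21,22,23,28,29,30,31): 1⊕1⊕0⊕1⊕0⊕0⊕0⊕1⊕0⊕1⊕0⊕0⊕0⊕1⊕1⊕0 = 1
s8 (pos 8,9,10,11,12,13,14,15,24,25,26,27,28,29,30,31): 1⊕0⊕0⊕0⊕0⊕0⊕0⊕1⊕0⊕1⊕1⊕1⊕0⊕1⊕1⊕0 = 1
s16 (pos 16,17,18,19,20,21,22,23,24,25,26,27,28,29,30,31): 1⊕1⊕1⊕1⊕0⊕1⊕0⊕0⊕0⊕1⊕1⊕1⊕0⊕1⊕1⊕0 = 0
Syndrome s16…s1 = 01101 → error at position 13.
Flip position 13: 0101101100000011111010001110110 → 0101101100001011111010001110110
Read data bits from positions 3,5,6,7,9,10,11,12,13,14,15,17,18,19,20,21,22,23,24,25,26,27,28,29,30,31: 01010000101111010001110110

01010000101111010001110110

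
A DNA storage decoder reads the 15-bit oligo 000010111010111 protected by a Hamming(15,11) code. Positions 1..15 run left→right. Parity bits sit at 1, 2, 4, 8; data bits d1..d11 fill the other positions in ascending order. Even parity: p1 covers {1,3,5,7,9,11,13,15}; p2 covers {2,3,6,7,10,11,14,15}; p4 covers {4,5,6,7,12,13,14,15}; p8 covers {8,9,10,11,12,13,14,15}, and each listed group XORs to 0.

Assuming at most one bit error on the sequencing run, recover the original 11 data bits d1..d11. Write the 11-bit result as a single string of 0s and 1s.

01011010111

s1 (pos 1,3,5,7,9,11,13,15): 0⊕0⊕1⊕1⊕1⊕1⊕1⊕1 = 0
s2 (pos 2,3,6,7,10,11,14,15): 0⊕0⊕0⊕1⊕0⊕1⊕1⊕1 = 0
s4 (pos 4,5,6,7,12,13,14,15): 0⊕1⊕0⊕1⊕0⊕1⊕1⊕1 = 1
s8 (pos 8,9,10,11,12,13,14,15): 1⊕1⊕0⊕1⊕0⊕1⊕1⊕1 = 0
Syndrome s8…s1 = 0100 → error at position 4.
Flip position 4: 000010111010111 → 000110111010111
Read data bits from positions 3,5,6,7,9,10,11,12,13,14,15: 01011010111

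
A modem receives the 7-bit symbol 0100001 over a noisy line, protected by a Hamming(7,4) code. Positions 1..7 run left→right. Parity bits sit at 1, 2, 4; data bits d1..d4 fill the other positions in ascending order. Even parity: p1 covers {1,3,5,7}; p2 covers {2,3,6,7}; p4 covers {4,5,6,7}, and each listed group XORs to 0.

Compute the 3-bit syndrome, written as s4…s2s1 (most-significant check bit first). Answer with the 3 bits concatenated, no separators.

s1 (pos 1,3,5,7): 0⊕0⊕0⊕1 = 1
s2 (pos 2,3,6,7): 1⊕0⊕0⊕1 = 0
s4 (pos 4,5,6,7): 0⊕0⊕0⊕1 = 1
Syndrome s4…s1 = 101 → error at position 5.

101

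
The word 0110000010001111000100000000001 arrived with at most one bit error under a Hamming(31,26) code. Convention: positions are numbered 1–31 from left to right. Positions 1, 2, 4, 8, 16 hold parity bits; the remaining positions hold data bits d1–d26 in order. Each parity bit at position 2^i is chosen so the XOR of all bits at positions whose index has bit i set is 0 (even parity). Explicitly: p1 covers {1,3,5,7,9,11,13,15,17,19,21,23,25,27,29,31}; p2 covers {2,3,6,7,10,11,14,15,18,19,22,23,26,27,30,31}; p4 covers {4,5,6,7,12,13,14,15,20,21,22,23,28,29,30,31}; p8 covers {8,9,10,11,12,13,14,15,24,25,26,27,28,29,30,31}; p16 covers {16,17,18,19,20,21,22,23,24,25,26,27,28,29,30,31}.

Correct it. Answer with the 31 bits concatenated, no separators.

0110000010001111000100000000000

s1 (pos 1,3,5,7,9,11,13,15,17,19,21,23,25,27,29,31): 0⊕1⊕0⊕0⊕1⊕0⊕1⊕1⊕0⊕0⊕0⊕0⊕0⊕0⊕0⊕1 = 1
s2 (pos 2,3,6,7,10,11,14,15,18,19,22,23,26,27,30,31): 1⊕1⊕0⊕0⊕0⊕0⊕1⊕1⊕0⊕0⊕0⊕0⊕0⊕0⊕0⊕1 = 1
s4 (pos 4,5,6,7,12,13,14,15,20,21,22,23,28,29,30,31): 0⊕0⊕0⊕0⊕0⊕1⊕1⊕1⊕1⊕0⊕0⊕0⊕0⊕0⊕0⊕1 = 1
s8 (pos 8,9,10,11,12,13,14,15,24,25,26,27,28,29,30,31): 0⊕1⊕0⊕0⊕0⊕1⊕1⊕1⊕0⊕0⊕0⊕0⊕0⊕0⊕0⊕1 = 1
s16 (pos 16,17,18,19,20,21,22,23,24,25,26,27,28,29,30,31): 1⊕0⊕0⊕0⊕1⊕0⊕0⊕0⊕0⊕0⊕0⊕0⊕0⊕0⊕0⊕1 = 1
Syndrome s16…s1 = 11111 → error at position 31.
Flip position 31: 0110000010001111000100000000001 → 0110000010001111000100000000000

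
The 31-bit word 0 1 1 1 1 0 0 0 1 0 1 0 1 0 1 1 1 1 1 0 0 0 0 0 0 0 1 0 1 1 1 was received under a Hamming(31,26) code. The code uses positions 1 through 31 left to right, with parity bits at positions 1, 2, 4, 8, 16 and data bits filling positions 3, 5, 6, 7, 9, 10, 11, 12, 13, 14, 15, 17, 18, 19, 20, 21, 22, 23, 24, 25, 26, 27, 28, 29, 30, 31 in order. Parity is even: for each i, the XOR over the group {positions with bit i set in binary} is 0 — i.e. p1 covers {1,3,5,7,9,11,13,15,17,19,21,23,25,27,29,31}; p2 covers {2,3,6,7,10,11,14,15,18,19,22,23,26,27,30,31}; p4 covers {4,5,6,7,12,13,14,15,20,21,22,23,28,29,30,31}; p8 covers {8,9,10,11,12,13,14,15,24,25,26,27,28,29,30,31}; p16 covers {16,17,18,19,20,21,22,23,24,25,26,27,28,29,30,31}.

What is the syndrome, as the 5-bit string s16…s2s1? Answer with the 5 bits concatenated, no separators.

00111

s1 (pos 1,3,5,7,9,11,13,15,17,19,21,23,25,27,29,31): 0⊕1⊕1⊕0⊕1⊕1⊕1⊕1⊕1⊕1⊕0⊕0⊕0⊕1⊕1⊕1 = 1
s2 (pos 2,3,6,7,10,11,14,15,18,19,22,23,26,27,30,31): 1⊕1⊕0⊕0⊕0⊕1⊕0⊕1⊕1⊕1⊕0⊕0⊕0⊕1⊕1⊕1 = 1
s4 (pos 4,5,6,7,12,13,14,15,20,21,22,23,28,29,30,31): 1⊕1⊕0⊕0⊕0⊕1⊕0⊕1⊕0⊕0⊕0⊕0⊕0⊕1⊕1⊕1 = 1
s8 (pos 8,9,10,11,12,13,14,15,24,25,26,27,28,29,30,31): 0⊕1⊕0⊕1⊕0⊕1⊕0⊕1⊕0⊕0⊕0⊕1⊕0⊕1⊕1⊕1 = 0
s16 (pos 16,17,18,19,20,21,22,23,24,25,26,27,28,29,30,31): 1⊕1⊕1⊕1⊕0⊕0⊕0⊕0⊕0⊕0⊕0⊕1⊕0⊕1⊕1⊕1 = 0
Syndrome s16…s1 = 00111 → error at position 7.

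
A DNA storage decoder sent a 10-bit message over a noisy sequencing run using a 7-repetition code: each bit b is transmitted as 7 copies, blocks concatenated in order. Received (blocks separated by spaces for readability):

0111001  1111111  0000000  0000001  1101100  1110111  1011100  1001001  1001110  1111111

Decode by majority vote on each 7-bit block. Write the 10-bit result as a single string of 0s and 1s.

Block 1 (0111001): 4 ones → 1
Block 2 (1111111): 7 ones → 1
Block 3 (0000000): 0 ones → 0
Block 4 (0000001): 1 one → 0
Block 5 (1101100): 4 ones → 1
Block 6 (1110111): 6 ones → 1
Block 7 (1011100): 4 ones → 1
Block 8 (1001001): 3 ones → 0
Block 9 (1001110): 4 ones → 1
Block 10 (1111111): 7 ones → 1

1100111011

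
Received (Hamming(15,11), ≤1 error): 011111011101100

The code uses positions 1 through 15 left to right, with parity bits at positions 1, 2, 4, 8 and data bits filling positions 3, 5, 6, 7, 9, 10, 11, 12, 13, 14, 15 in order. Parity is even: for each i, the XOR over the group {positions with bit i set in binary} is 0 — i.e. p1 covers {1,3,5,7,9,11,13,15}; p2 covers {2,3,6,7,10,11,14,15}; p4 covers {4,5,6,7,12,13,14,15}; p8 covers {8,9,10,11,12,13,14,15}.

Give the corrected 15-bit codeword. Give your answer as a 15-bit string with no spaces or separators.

s1 (pos 1,3,5,7,9,11,13,15): 0⊕1⊕1⊕0⊕1⊕0⊕1⊕0 = 0
s2 (pos 2,3,6,7,10,11,14,15): 1⊕1⊕1⊕0⊕1⊕0⊕0⊕0 = 0
s4 (pos 4,5,6,7,12,13,14,15): 1⊕1⊕1⊕0⊕1⊕1⊕0⊕0 = 1
s8 (pos 8,9,10,11,12,13,14,15): 1⊕1⊕1⊕0⊕1⊕1⊕0⊕0 = 1
Syndrome s8…s1 = 1100 → error at position 12.
Flip position 12: 011111011101100 → 011111011100100

011111011100100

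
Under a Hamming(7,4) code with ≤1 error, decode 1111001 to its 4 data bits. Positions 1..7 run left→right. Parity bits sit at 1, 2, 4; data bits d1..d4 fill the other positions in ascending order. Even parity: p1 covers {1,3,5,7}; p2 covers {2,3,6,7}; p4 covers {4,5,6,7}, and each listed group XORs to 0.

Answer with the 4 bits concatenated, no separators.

s1 (pos 1,3,5,7): 1⊕1⊕0⊕1 = 1
s2 (pos 2,3,6,7): 1⊕1⊕0⊕1 = 1
s4 (pos 4,5,6,7): 1⊕0⊕0⊕1 = 0
Syndrome s4…s1 = 011 → error at position 3.
Flip position 3: 1111001 → 1101001
Read data bits from positions 3,5,6,7: 0001

0001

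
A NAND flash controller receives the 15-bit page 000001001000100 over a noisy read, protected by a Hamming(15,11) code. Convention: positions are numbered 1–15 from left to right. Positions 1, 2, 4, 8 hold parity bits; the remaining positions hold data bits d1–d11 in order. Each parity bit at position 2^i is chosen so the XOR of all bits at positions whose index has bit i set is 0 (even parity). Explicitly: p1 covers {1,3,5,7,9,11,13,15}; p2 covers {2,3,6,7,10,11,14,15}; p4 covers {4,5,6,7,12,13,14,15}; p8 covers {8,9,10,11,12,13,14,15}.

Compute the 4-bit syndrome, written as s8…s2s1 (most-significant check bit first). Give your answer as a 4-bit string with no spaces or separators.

s1 (pos 1,3,5,7,9,11,13,15): 0⊕0⊕0⊕0⊕1⊕0⊕1⊕0 = 0
s2 (pos 2,3,6,7,10,11,14,15): 0⊕0⊕1⊕0⊕0⊕0⊕0⊕0 = 1
s4 (pos 4,5,6,7,12,13,14,15): 0⊕0⊕1⊕0⊕0⊕1⊕0⊕0 = 0
s8 (pos 8,9,10,11,12,13,14,15): 0⊕1⊕0⊕0⊕0⊕1⊕0⊕0 = 0
Syndrome s8…s1 = 0010 → error at position 2.

0010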